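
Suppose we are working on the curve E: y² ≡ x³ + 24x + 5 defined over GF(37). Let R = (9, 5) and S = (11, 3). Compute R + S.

(9, 5) + (11, 3). λ = (3 - 5)/(11 - 9) ≡ 35/2 mod 37. 2⁻¹ ≡ 19 (mod 37) since 2·19 = 38 ≡ 1, so λ ≡ 36.
  x = λ² - 9 - 11 = 1296 - 20 ≡ 18; y = λ·(9 - 18) - 5 ≡ 4. → (18, 4)

(18, 4)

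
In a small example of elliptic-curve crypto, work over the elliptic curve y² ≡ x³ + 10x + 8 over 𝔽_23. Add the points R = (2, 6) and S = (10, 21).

(12, 4)

(2, 6) + (10, 21). λ = (21 - 6)/(10 - 2) ≡ 15/8 mod 23. 8⁻¹ ≡ 3 (mod 23) since 8·3 = 24 ≡ 1, so λ ≡ 22.
  x = λ² - 2 - 10 = 484 - 12 ≡ 12; y = λ·(2 - 12) - 6 ≡ 4. → (12, 4)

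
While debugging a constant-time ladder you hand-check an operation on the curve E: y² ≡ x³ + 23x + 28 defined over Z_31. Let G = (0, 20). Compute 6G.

(0, 20)

Double-and-add on 6 = (110)₂. Start with G = (0, 20) for the leading 1-bit.
double: tangent at (0, 20): λ = (3·0² + 23)/(2·20) ≡ 23/9. 9⁻¹ ≡ 7 (mod 31), so λ ≡ 23·7 ≡ 6.
  x = λ² - 0 - 0 = 36 - 0 ≡ 5; y = λ·(0 - 5) - 20 ≡ 12. → (5, 12)
add G: (5, 12) + (0, 20). λ = (20 - 12)/(0 - 5) ≡ 8/26 mod 31. 26⁻¹ ≡ 6 (mod 31), so λ ≡ 17.
  x = λ² - 5 - 0 = 289 - 5 ≡ 5; y = λ·(5 - 5) - 12 ≡ 19. → (5, 19)
double: tangent at (5, 19): λ = (3·5² + 23)/(2·19) ≡ 5/7. 7⁻¹ ≡ 9 (mod 31), so λ ≡ 5·9 ≡ 14.
  x = λ² - 5 - 5 = 196 - 10 ≡ 0; y = λ·(5 - 0) - 19 ≡ 20. → (0, 20)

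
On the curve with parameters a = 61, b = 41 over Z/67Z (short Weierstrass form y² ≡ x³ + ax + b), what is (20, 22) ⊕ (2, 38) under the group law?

(20, 22) + (2, 38). λ = (38 - 22)/(2 - 20) ≡ 16/49 mod 67. 49⁻¹ ≡ 26 (mod 67), so λ ≡ 14.
  x = λ² - 20 - 2 = 196 - 22 ≡ 40; y = λ·(20 - 40) - 22 ≡ 33. → (40, 33)

(40, 33)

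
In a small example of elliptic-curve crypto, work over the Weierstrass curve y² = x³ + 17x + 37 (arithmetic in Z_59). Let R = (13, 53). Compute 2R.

tangent at (13, 53): λ = (3·13² + 17)/(2·53) ≡ 52/47. 47⁻¹ ≡ 54 (mod 59), so λ ≡ 52·54 ≡ 35.
  x = λ² - 13 - 13 = 1225 - 26 ≡ 19; y = λ·(13 - 19) - 53 ≡ 32. → (19, 32)

(19, 32)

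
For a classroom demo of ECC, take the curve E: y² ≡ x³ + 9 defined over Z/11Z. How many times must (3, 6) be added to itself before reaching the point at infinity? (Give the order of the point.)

2P: tangent at (3, 6): λ = (3·3² + 0)/(2·6) ≡ 5/1. 1⁻¹ ≡ 1 (mod 11), so λ ≡ 5·1 ≡ 5.
  x = λ² - 3 - 3 = 25 - 6 ≡ 8; y = λ·(3 - 8) - 6 ≡ 2. → (8, 2)
3P: (8, 2) + (3, 6). λ = (6 - 2)/(3 - 8) ≡ 4/6 mod 11. 6⁻¹ ≡ 2 (mod 11), so λ ≡ 8.
  x = λ² - 8 - 3 = 64 - 11 ≡ 9; y = λ·(8 - 9) - 2 ≡ 1. → (9, 1)
4P: (9, 1) + (3, 6). λ = (6 - 1)/(3 - 9) ≡ 5/5 mod 11. 5⁻¹ ≡ 9 (mod 11), so λ ≡ 1.
  x = λ² - 9 - 3 = 1 - 12 ≡ 0; y = λ·(9 - 0) - 1 ≡ 8. → (0, 8)
5P: (0, 8) + (3, 6). λ = (6 - 8)/(3 - 0) ≡ 9/3 mod 11. 3⁻¹ ≡ 4 (mod 11), so λ ≡ 3.
  x = λ² - 0 - 3 = 9 - 3 ≡ 6; y = λ·(0 - 6) - 8 ≡ 7. → (6, 7)
6P: (6, 7) + (3, 6). λ = (6 - 7)/(3 - 6) ≡ 10/8 mod 11. 8⁻¹ ≡ 7 (mod 11), so λ ≡ 4.
  x = λ² - 6 - 3 = 16 - 9 ≡ 7; y = λ·(6 - 7) - 7 ≡ 0. → (7, 0)
7P: (7, 0) + (3, 6). λ = (6 - 0)/(3 - 7) ≡ 6/7 mod 11. 7⁻¹ ≡ 8 (mod 11), so λ ≡ 4.
  x = λ² - 7 - 3 = 16 - 10 ≡ 6; y = λ·(7 - 6) - 0 ≡ 4. → (6, 4)
8P: (6, 4) + (3, 6). λ = (6 - 4)/(3 - 6) ≡ 2/8 mod 11. 8⁻¹ ≡ 7 (mod 11) since 8·7 = 56 ≡ 1, so λ ≡ 3.
  x = λ² - 6 - 3 = 9 - 9 ≡ 0; y = λ·(6 - 0) - 4 ≡ 3. → (0, 3)
9P: (0, 3) + (3, 6). λ = (6 - 3)/(3 - 0) ≡ 3/3 mod 11. 3⁻¹ ≡ 4 (mod 11), so λ ≡ 1.
  x = λ² - 0 - 3 = 1 - 3 ≡ 9; y = λ·(0 - 9) - 3 ≡ 10. → (9, 10)
10P: (9, 10) + (3, 6). λ = (6 - 10)/(3 - 9) ≡ 7/5 mod 11. 5⁻¹ ≡ 9 (mod 11), so λ ≡ 8.
  x = λ² - 9 - 3 = 64 - 12 ≡ 8; y = λ·(9 - 8) - 10 ≡ 9. → (8, 9)
11P: (8, 9) + (3, 6). λ = (6 - 9)/(3 - 8) ≡ 8/6 mod 11. 6⁻¹ ≡ 2 (mod 11), so λ ≡ 5.
  x = λ² - 8 - 3 = 25 - 11 ≡ 3; y = λ·(8 - 3) - 9 ≡ 5. → (3, 5)
12P: (3, 5) + (3, 6): same x and y₁ ≡ -y₂, so the sum is the point at infinity.
12P = the point at infinity, so the order is 12.

12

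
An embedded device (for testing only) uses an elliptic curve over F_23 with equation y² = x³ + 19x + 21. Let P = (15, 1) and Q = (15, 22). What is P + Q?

The two points share x = 15 and their y-coordinates satisfy 1 + 22 ≡ 0 (mod 23), so they are inverses. Their sum is O.

O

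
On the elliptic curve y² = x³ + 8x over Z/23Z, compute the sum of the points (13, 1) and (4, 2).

(8, 1)

(13, 1) + (4, 2). λ = (2 - 1)/(4 - 13) ≡ 1/14 mod 23. 14⁻¹ ≡ 5 (mod 23), so λ ≡ 5.
  x = λ² - 13 - 4 = 25 - 17 ≡ 8; y = λ·(13 - 8) - 1 ≡ 1. → (8, 1)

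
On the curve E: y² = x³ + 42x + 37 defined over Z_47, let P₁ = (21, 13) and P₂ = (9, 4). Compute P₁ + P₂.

(44, 5)

(21, 13) + (9, 4). λ = (4 - 13)/(9 - 21) ≡ 38/35 mod 47. 35⁻¹ ≡ 43 (mod 47), so λ ≡ 36.
  x = λ² - 21 - 9 = 1296 - 30 ≡ 44; y = λ·(21 - 44) - 13 ≡ 5. → (44, 5)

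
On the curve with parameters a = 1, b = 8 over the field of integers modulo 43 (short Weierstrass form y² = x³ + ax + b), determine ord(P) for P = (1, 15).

2P: tangent at (1, 15): λ = (3·1² + 1)/(2·15) ≡ 4/30. 30⁻¹ ≡ 33 (mod 43), so λ ≡ 4·33 ≡ 3.
  x = λ² - 1 - 1 = 9 - 2 ≡ 7; y = λ·(1 - 7) - 15 ≡ 10. → (7, 10)
3P: (7, 10) + (1, 15). λ = (15 - 10)/(1 - 7) ≡ 5/37 mod 43. 37⁻¹ ≡ 7 (mod 43), so λ ≡ 35.
  x = λ² - 7 - 1 = 1225 - 8 ≡ 13; y = λ·(7 - 13) - 10 ≡ 38. → (13, 38)
4P: (13, 38) + (1, 15). λ = (15 - 38)/(1 - 13) ≡ 20/31 mod 43. 31⁻¹ ≡ 25 (mod 43) since 31·25 = 775 ≡ 1, so λ ≡ 27.
  x = λ² - 13 - 1 = 729 - 14 ≡ 27; y = λ·(13 - 27) - 38 ≡ 14. → (27, 14)
5P: (27, 14) + (1, 15). λ = (15 - 14)/(1 - 27) ≡ 1/17 mod 43. 17⁻¹ ≡ 38 (mod 43) since 17·38 = 646 ≡ 1, so λ ≡ 38.
  x = λ² - 27 - 1 = 1444 - 28 ≡ 40; y = λ·(27 - 40) - 14 ≡ 8. → (40, 8)
6P: (40, 8) + (1, 15). λ = (15 - 8)/(1 - 40) ≡ 7/4 mod 43. 4⁻¹ ≡ 11 (mod 43), so λ ≡ 34.
  x = λ² - 40 - 1 = 1156 - 41 ≡ 40; y = λ·(40 - 40) - 8 ≡ 35. → (40, 35)
7P: (40, 35) + (1, 15). λ = (15 - 35)/(1 - 40) ≡ 23/4 mod 43. 4⁻¹ ≡ 11 (mod 43) since 4·11 = 44 ≡ 1, so λ ≡ 38.
  x = λ² - 40 - 1 = 1444 - 41 ≡ 27; y = λ·(40 - 27) - 35 ≡ 29. → (27, 29)
8P: (27, 29) + (1, 15). λ = (15 - 29)/(1 - 27) ≡ 29/17 mod 43. 17⁻¹ ≡ 38 (mod 43) since 17·38 = 646 ≡ 1, so λ ≡ 27.
  x = λ² - 27 - 1 = 729 - 28 ≡ 13; y = λ·(27 - 13) - 29 ≡ 5. → (13, 5)
9P: (13, 5) + (1, 15). λ = (15 - 5)/(1 - 13) ≡ 10/31 mod 43. 31⁻¹ ≡ 25 (mod 43) since 31·25 = 775 ≡ 1, so λ ≡ 35.
  x = λ² - 13 - 1 = 1225 - 14 ≡ 7; y = λ·(13 - 7) - 5 ≡ 33. → (7, 33)
10P: (7, 33) + (1, 15). λ = (15 - 33)/(1 - 7) ≡ 25/37 mod 43. 37⁻¹ ≡ 7 (mod 43) since 37·7 = 259 ≡ 1, so λ ≡ 3.
  x = λ² - 7 - 1 = 9 - 8 ≡ 1; y = λ·(7 - 1) - 33 ≡ 28. → (1, 28)
11P: (1, 28) + (1, 15): same x and y₁ ≡ -y₂, so the sum is the point at infinity.
11P = the point at infinity, so the order is 11.

11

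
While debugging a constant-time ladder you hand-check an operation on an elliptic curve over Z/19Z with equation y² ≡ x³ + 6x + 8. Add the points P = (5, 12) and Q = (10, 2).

(5, 12) + (10, 2). λ = (2 - 12)/(10 - 5) ≡ 9/5 mod 19. 5⁻¹ ≡ 4 (mod 19), so λ ≡ 17.
  x = λ² - 5 - 10 = 289 - 15 ≡ 8; y = λ·(5 - 8) - 12 ≡ 13. → (8, 13)

(8, 13)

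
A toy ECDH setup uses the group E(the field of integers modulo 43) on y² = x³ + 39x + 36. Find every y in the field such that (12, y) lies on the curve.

x³ + 39x + 36 = 2232 ≡ 39 (mod 43).
39 is a non-residue mod 43; no y exists.

none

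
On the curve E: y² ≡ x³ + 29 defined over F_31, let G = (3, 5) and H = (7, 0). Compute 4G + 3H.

(30, 20)

First 4G:
Double-and-add on 4 = (100)₂. Start with G = (3, 5) for the leading 1-bit.
double: tangent at (3, 5): λ = (3·3² + 0)/(2·5) ≡ 27/10. 10⁻¹ ≡ 28 (mod 31) since 10·28 = 280 ≡ 1, so λ ≡ 27·28 ≡ 12.
  x = λ² - 3 - 3 = 144 - 6 ≡ 14; y = λ·(3 - 14) - 5 ≡ 18. → (14, 18)
double: tangent at (14, 18): λ = (3·14² + 0)/(2·18) ≡ 30/5. 5⁻¹ ≡ 25 (mod 31), so λ ≡ 30·25 ≡ 6.
  x = λ² - 14 - 14 = 36 - 28 ≡ 8; y = λ·(14 - 8) - 18 ≡ 18. → (8, 18)
4G = (8, 18).
Next 3H:
Repeated addition: build up to 3H.
2H: (7, 0) + (7, 0): same x and y₁ ≡ -y₂, so the sum is ∞.
3H: ∞ + (7, 0) = (7, 0) (identity).
3H = (7, 0).
Finally 4G + 3H:
(8, 18) + (7, 0). λ = (0 - 18)/(7 - 8) ≡ 13/30 mod 31. 30⁻¹ ≡ 30 (mod 31), so λ ≡ 18.
  x = λ² - 8 - 7 = 324 - 15 ≡ 30; y = λ·(8 - 30) - 18 ≡ 20. → (30, 20)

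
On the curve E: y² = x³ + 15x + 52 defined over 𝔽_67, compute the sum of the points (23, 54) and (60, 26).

(23, 54) + (60, 26). λ = (26 - 54)/(60 - 23) ≡ 39/37 mod 67. 37⁻¹ ≡ 29 (mod 67), so λ ≡ 59.
  x = λ² - 23 - 60 = 3481 - 83 ≡ 48; y = λ·(23 - 48) - 54 ≡ 12. → (48, 12)

(48, 12)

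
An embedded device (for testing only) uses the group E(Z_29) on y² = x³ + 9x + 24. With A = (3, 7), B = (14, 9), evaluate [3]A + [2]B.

(8, 12)

First 3A:
Repeated addition: build up to 3A.
2A: tangent at (3, 7): λ = (3·3² + 9)/(2·7) ≡ 7/14. 14⁻¹ ≡ 27 (mod 29), so λ ≡ 7·27 ≡ 15.
  x = λ² - 3 - 3 = 225 - 6 ≡ 16; y = λ·(3 - 16) - 7 ≡ 1. → (16, 1)
3A: (16, 1) + (3, 7). λ = (7 - 1)/(3 - 16) ≡ 6/16 mod 29. 16⁻¹ ≡ 20 (mod 29), so λ ≡ 4.
  x = λ² - 16 - 3 = 16 - 19 ≡ 26; y = λ·(16 - 26) - 1 ≡ 17. → (26, 17)
3A = (26, 17).
Next 2B:
Repeated addition: build up to 2B.
2B: tangent at (14, 9): λ = (3·14² + 9)/(2·9) ≡ 17/18. 18⁻¹ ≡ 21 (mod 29) since 18·21 = 378 ≡ 1, so λ ≡ 17·21 ≡ 9.
  x = λ² - 14 - 14 = 81 - 28 ≡ 24; y = λ·(14 - 24) - 9 ≡ 17. → (24, 17)
2B = (24, 17).
Finally 3A + 2B:
(26, 17) + (24, 17). λ = (17 - 17)/(24 - 26) ≡ 0/27 mod 29. 27⁻¹ ≡ 14 (mod 29), so λ ≡ 0.
  x = λ² - 26 - 24 = 0 - 50 ≡ 8; y = λ·(26 - 8) - 17 ≡ 12. → (8, 12)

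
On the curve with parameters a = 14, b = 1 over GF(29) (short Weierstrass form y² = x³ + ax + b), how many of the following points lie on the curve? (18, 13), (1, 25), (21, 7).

2

(18, 13): 13² ≡ 24, rhs ≡ 24 → on.
(1, 25): 25² ≡ 16, rhs ≡ 16 → on.
(21, 7): 7² ≡ 20, rhs ≡ 15 → off.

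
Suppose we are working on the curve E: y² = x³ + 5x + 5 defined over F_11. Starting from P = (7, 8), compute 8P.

Repeated addition: build up to 8P.
2P: tangent at (7, 8): λ = (3·7² + 5)/(2·8) ≡ 9/5. 5⁻¹ ≡ 9 (mod 11), so λ ≡ 9·9 ≡ 4.
  x = λ² - 7 - 7 = 16 - 14 ≡ 2; y = λ·(7 - 2) - 8 ≡ 1. → (2, 1)
3P: (2, 1) + (7, 8). λ = (8 - 1)/(7 - 2) ≡ 7/5 mod 11. 5⁻¹ ≡ 9 (mod 11), so λ ≡ 8.
  x = λ² - 2 - 7 = 64 - 9 ≡ 0; y = λ·(2 - 0) - 1 ≡ 4. → (0, 4)
4P: (0, 4) + (7, 8). λ = (8 - 4)/(7 - 0) ≡ 4/7 mod 11. 7⁻¹ ≡ 8 (mod 11) since 7·8 = 56 ≡ 1, so λ ≡ 10.
  x = λ² - 0 - 7 = 100 - 7 ≡ 5; y = λ·(0 - 5) - 4 ≡ 1. → (5, 1)
5P: (5, 1) + (7, 8). λ = (8 - 1)/(7 - 5) ≡ 7/2 mod 11. 2⁻¹ ≡ 6 (mod 11), so λ ≡ 9.
  x = λ² - 5 - 7 = 81 - 12 ≡ 3; y = λ·(5 - 3) - 1 ≡ 6. → (3, 6)
6P: (3, 6) + (7, 8). λ = (8 - 6)/(7 - 3) ≡ 2/4 mod 11. 4⁻¹ ≡ 3 (mod 11), so λ ≡ 6.
  x = λ² - 3 - 7 = 36 - 10 ≡ 4; y = λ·(3 - 4) - 6 ≡ 10. → (4, 10)
7P: (4, 10) + (7, 8). λ = (8 - 10)/(7 - 4) ≡ 9/3 mod 11. 3⁻¹ ≡ 4 (mod 11) since 3·4 = 12 ≡ 1, so λ ≡ 3.
  x = λ² - 4 - 7 = 9 - 11 ≡ 9; y = λ·(4 - 9) - 10 ≡ 8. → (9, 8)
8P: (9, 8) + (7, 8). λ = (8 - 8)/(7 - 9) ≡ 0/9 mod 11. 9⁻¹ ≡ 5 (mod 11) since 9·5 = 45 ≡ 1, so λ ≡ 0.
  x = λ² - 9 - 7 = 0 - 16 ≡ 6; y = λ·(9 - 6) - 8 ≡ 3. → (6, 3)

(6, 3)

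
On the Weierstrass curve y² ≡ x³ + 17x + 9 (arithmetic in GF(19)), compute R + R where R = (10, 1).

tangent at (10, 1): λ = (3·10² + 17)/(2·1) ≡ 13/2. 2⁻¹ ≡ 10 (mod 19), so λ ≡ 13·10 ≡ 16.
  x = λ² - 10 - 10 = 256 - 20 ≡ 8; y = λ·(10 - 8) - 1 ≡ 12. → (8, 12)

(8, 12)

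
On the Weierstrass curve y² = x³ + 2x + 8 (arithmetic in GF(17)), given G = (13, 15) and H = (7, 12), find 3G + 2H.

(11, 1)

First 3G:
Repeated addition: build up to 3G.
2G: tangent at (13, 15): λ = (3·13² + 2)/(2·15) ≡ 16/13. 13⁻¹ ≡ 4 (mod 17), so λ ≡ 16·4 ≡ 13.
  x = λ² - 13 - 13 = 169 - 26 ≡ 7; y = λ·(13 - 7) - 15 ≡ 12. → (7, 12)
3G: (7, 12) + (13, 15). λ = (15 - 12)/(13 - 7) ≡ 3/6 mod 17. 6⁻¹ ≡ 3 (mod 17), so λ ≡ 9.
  x = λ² - 7 - 13 = 81 - 20 ≡ 10; y = λ·(7 - 10) - 12 ≡ 12. → (10, 12)
3G = (10, 12).
Next 2H:
Repeated addition: build up to 2H.
2H: tangent at (7, 12): λ = (3·7² + 2)/(2·12) ≡ 13/7. 7⁻¹ ≡ 5 (mod 17), so λ ≡ 13·5 ≡ 14.
  x = λ² - 7 - 7 = 196 - 14 ≡ 12; y = λ·(7 - 12) - 12 ≡ 3. → (12, 3)
2H = (12, 3).
Finally 3G + 2H:
(10, 12) + (12, 3). λ = (3 - 12)/(12 - 10) ≡ 8/2 mod 17. 2⁻¹ ≡ 9 (mod 17), so λ ≡ 4.
  x = λ² - 10 - 12 = 16 - 22 ≡ 11; y = λ·(10 - 11) - 12 ≡ 1. → (11, 1)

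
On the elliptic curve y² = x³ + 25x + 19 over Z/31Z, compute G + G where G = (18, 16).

(20, 5)

tangent at (18, 16): λ = (3·18² + 25)/(2·16) ≡ 5/1. 1⁻¹ ≡ 1 (mod 31), so λ ≡ 5·1 ≡ 5.
  x = λ² - 18 - 18 = 25 - 36 ≡ 20; y = λ·(18 - 20) - 16 ≡ 5. → (20, 5)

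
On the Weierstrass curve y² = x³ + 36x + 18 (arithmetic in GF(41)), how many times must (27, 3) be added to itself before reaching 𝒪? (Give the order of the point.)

9

2P: tangent at (27, 3): λ = (3·27² + 36)/(2·3) ≡ 9/6. 6⁻¹ ≡ 7 (mod 41), so λ ≡ 9·7 ≡ 22.
  x = λ² - 27 - 27 = 484 - 54 ≡ 20; y = λ·(27 - 20) - 3 ≡ 28. → (20, 28)
3P: (20, 28) + (27, 3). λ = (3 - 28)/(27 - 20) ≡ 16/7 mod 41. 7⁻¹ ≡ 6 (mod 41), so λ ≡ 14.
  x = λ² - 20 - 27 = 196 - 47 ≡ 26; y = λ·(20 - 26) - 28 ≡ 11. → (26, 11)
4P: (26, 11) + (27, 3). λ = (3 - 11)/(27 - 26) ≡ 33/1 mod 41. 1⁻¹ ≡ 1 (mod 41) since 1·1 = 1 ≡ 1, so λ ≡ 33.
  x = λ² - 26 - 27 = 1089 - 53 ≡ 11; y = λ·(26 - 11) - 11 ≡ 33. → (11, 33)
5P: (11, 33) + (27, 3). λ = (3 - 33)/(27 - 11) ≡ 11/16 mod 41. 16⁻¹ ≡ 18 (mod 41) since 16·18 = 288 ≡ 1, so λ ≡ 34.
  x = λ² - 11 - 27 = 1156 - 38 ≡ 11; y = λ·(11 - 11) - 33 ≡ 8. → (11, 8)
6P: (11, 8) + (27, 3). λ = (3 - 8)/(27 - 11) ≡ 36/16 mod 41. 16⁻¹ ≡ 18 (mod 41), so λ ≡ 33.
  x = λ² - 11 - 27 = 1089 - 38 ≡ 26; y = λ·(11 - 26) - 8 ≡ 30. → (26, 30)
7P: (26, 30) + (27, 3). λ = (3 - 30)/(27 - 26) ≡ 14/1 mod 41. 1⁻¹ ≡ 1 (mod 41) since 1·1 = 1 ≡ 1, so λ ≡ 14.
  x = λ² - 26 - 27 = 196 - 53 ≡ 20; y = λ·(26 - 20) - 30 ≡ 13. → (20, 13)
8P: (20, 13) + (27, 3). λ = (3 - 13)/(27 - 20) ≡ 31/7 mod 41. 7⁻¹ ≡ 6 (mod 41), so λ ≡ 22.
  x = λ² - 20 - 27 = 484 - 47 ≡ 27; y = λ·(20 - 27) - 13 ≡ 38. → (27, 38)
9P: (27, 38) + (27, 3): same x and y₁ ≡ -y₂, so the sum is 𝒪.
9P = 𝒪, so the order is 9.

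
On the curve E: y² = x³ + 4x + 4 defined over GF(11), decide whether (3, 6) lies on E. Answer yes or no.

no

y² = 6² ≡ 3; x³ + 4x + 4 = 43 ≡ 10 (mod 11). 3 ≠ 10.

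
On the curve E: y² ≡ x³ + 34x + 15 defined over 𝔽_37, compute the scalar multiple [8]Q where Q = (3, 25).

Double-and-add on 8 = (1000)₂. Start with Q = (3, 25) for the leading 1-bit.
double: tangent at (3, 25): λ = (3·3² + 34)/(2·25) ≡ 24/13. 13⁻¹ ≡ 20 (mod 37) since 13·20 = 260 ≡ 1, so λ ≡ 24·20 ≡ 36.
  x = λ² - 3 - 3 = 1296 - 6 ≡ 32; y = λ·(3 - 32) - 25 ≡ 4. → (32, 4)
double: tangent at (32, 4): λ = (3·32² + 34)/(2·4) ≡ 35/8. 8⁻¹ ≡ 14 (mod 37), so λ ≡ 35·14 ≡ 9.
  x = λ² - 32 - 32 = 81 - 64 ≡ 17; y = λ·(32 - 17) - 4 ≡ 20. → (17, 20)
double: tangent at (17, 20): λ = (3·17² + 34)/(2·20) ≡ 13/3. 3⁻¹ ≡ 25 (mod 37), so λ ≡ 13·25 ≡ 29.
  x = λ² - 17 - 17 = 841 - 34 ≡ 30; y = λ·(17 - 30) - 20 ≡ 10. → (30, 10)

(30, 10)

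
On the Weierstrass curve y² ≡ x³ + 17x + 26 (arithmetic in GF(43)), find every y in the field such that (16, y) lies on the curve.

x³ + 17x + 26 = 4394 ≡ 8 (mod 43).
8 is a non-residue mod 43; no y exists.

none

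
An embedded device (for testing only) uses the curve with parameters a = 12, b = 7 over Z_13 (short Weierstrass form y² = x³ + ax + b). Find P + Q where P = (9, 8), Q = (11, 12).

(9, 8) + (11, 12). λ = (12 - 8)/(11 - 9) ≡ 4/2 mod 13. 2⁻¹ ≡ 7 (mod 13), so λ ≡ 2.
  x = λ² - 9 - 11 = 4 - 20 ≡ 10; y = λ·(9 - 10) - 8 ≡ 3. → (10, 3)

(10, 3)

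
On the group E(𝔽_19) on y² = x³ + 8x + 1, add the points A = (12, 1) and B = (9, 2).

(15, 0)

(12, 1) + (9, 2). λ = (2 - 1)/(9 - 12) ≡ 1/16 mod 19. 16⁻¹ ≡ 6 (mod 19), so λ ≡ 6.
  x = λ² - 12 - 9 = 36 - 21 ≡ 15; y = λ·(12 - 15) - 1 ≡ 0. → (15, 0)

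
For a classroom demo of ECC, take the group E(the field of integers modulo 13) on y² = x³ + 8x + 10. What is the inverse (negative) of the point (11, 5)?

(11, 8)

-(11, 5) = (11, -5 mod 13) = (11, 8).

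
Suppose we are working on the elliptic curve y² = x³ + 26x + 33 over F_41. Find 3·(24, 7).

Write G = (24, 7).
Repeated addition: build up to 3G.
2G: tangent at (24, 7): λ = (3·24² + 26)/(2·7) ≡ 32/14. 14⁻¹ ≡ 3 (mod 41) since 14·3 = 42 ≡ 1, so λ ≡ 32·3 ≡ 14.
  x = λ² - 24 - 24 = 196 - 48 ≡ 25; y = λ·(24 - 25) - 7 ≡ 20. → (25, 20)
3G: (25, 20) + (24, 7). λ = (7 - 20)/(24 - 25) ≡ 28/40 mod 41. 40⁻¹ ≡ 40 (mod 41) since 40·40 = 1600 ≡ 1, so λ ≡ 13.
  x = λ² - 25 - 24 = 169 - 49 ≡ 38; y = λ·(25 - 38) - 20 ≡ 16. → (38, 16)

(38, 16)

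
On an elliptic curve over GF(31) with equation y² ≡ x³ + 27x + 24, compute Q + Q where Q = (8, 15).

tangent at (8, 15): λ = (3·8² + 27)/(2·15) ≡ 2/30. 30⁻¹ ≡ 30 (mod 31) since 30·30 = 900 ≡ 1, so λ ≡ 2·30 ≡ 29.
  x = λ² - 8 - 8 = 841 - 16 ≡ 19; y = λ·(8 - 19) - 15 ≡ 7. → (19, 7)

(19, 7)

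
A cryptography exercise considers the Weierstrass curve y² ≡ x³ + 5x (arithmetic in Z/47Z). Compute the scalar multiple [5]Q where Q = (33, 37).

Repeated addition: build up to 5Q.
2Q: tangent at (33, 37): λ = (3·33² + 5)/(2·37) ≡ 29/27. 27⁻¹ ≡ 7 (mod 47), so λ ≡ 29·7 ≡ 15.
  x = λ² - 33 - 33 = 225 - 66 ≡ 18; y = λ·(33 - 18) - 37 ≡ 0. → (18, 0)
3Q: (18, 0) + (33, 37). λ = (37 - 0)/(33 - 18) ≡ 37/15 mod 47. 15⁻¹ ≡ 22 (mod 47) since 15·22 = 330 ≡ 1, so λ ≡ 15.
  x = λ² - 18 - 33 = 225 - 51 ≡ 33; y = λ·(18 - 33) - 0 ≡ 10. → (33, 10)
4Q: (33, 10) + (33, 37): same x and y₁ ≡ -y₂, so the sum is 𝒪.
5Q: 𝒪 + (33, 37) = (33, 37) (identity).

(33, 37)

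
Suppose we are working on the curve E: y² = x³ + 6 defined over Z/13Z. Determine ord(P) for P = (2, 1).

7

2P: tangent at (2, 1): λ = (3·2² + 0)/(2·1) ≡ 12/2. 2⁻¹ ≡ 7 (mod 13), so λ ≡ 12·7 ≡ 6.
  x = λ² - 2 - 2 = 36 - 4 ≡ 6; y = λ·(2 - 6) - 1 ≡ 1. → (6, 1)
3P: (6, 1) + (2, 1). λ = (1 - 1)/(2 - 6) ≡ 0/9 mod 13. 9⁻¹ ≡ 3 (mod 13) since 9·3 = 27 ≡ 1, so λ ≡ 0.
  x = λ² - 6 - 2 = 0 - 8 ≡ 5; y = λ·(6 - 5) - 1 ≡ 12. → (5, 12)
4P: (5, 12) + (2, 1). λ = (1 - 12)/(2 - 5) ≡ 2/10 mod 13. 10⁻¹ ≡ 4 (mod 13), so λ ≡ 8.
  x = λ² - 5 - 2 = 64 - 7 ≡ 5; y = λ·(5 - 5) - 12 ≡ 1. → (5, 1)
5P: (5, 1) + (2, 1). λ = (1 - 1)/(2 - 5) ≡ 0/10 mod 13. 10⁻¹ ≡ 4 (mod 13), so λ ≡ 0.
  x = λ² - 5 - 2 = 0 - 7 ≡ 6; y = λ·(5 - 6) - 1 ≡ 12. → (6, 12)
6P: (6, 12) + (2, 1). λ = (1 - 12)/(2 - 6) ≡ 2/9 mod 13. 9⁻¹ ≡ 3 (mod 13) since 9·3 = 27 ≡ 1, so λ ≡ 6.
  x = λ² - 6 - 2 = 36 - 8 ≡ 2; y = λ·(6 - 2) - 12 ≡ 12. → (2, 12)
7P: (2, 12) + (2, 1): same x and y₁ ≡ -y₂, so the sum is ∞.
7P = ∞, so the order is 7.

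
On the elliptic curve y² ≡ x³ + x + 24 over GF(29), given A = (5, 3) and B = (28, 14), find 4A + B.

(28, 15)

First 4A:
Repeated addition: build up to 4A.
2A: tangent at (5, 3): λ = (3·5² + 1)/(2·3) ≡ 18/6. 6⁻¹ ≡ 5 (mod 29), so λ ≡ 18·5 ≡ 3.
  x = λ² - 5 - 5 = 9 - 10 ≡ 28; y = λ·(5 - 28) - 3 ≡ 15. → (28, 15)
3A: (28, 15) + (5, 3). λ = (3 - 15)/(5 - 28) ≡ 17/6 mod 29. 6⁻¹ ≡ 5 (mod 29), so λ ≡ 27.
  x = λ² - 28 - 5 = 729 - 33 ≡ 0; y = λ·(28 - 0) - 15 ≡ 16. → (0, 16)
4A: (0, 16) + (5, 3). λ = (3 - 16)/(5 - 0) ≡ 16/5 mod 29. 5⁻¹ ≡ 6 (mod 29), so λ ≡ 9.
  x = λ² - 0 - 5 = 81 - 5 ≡ 18; y = λ·(0 - 18) - 16 ≡ 25. → (18, 25)
4A = (18, 25).
Finally 4A + B:
(18, 25) + (28, 14). λ = (14 - 25)/(28 - 18) ≡ 18/10 mod 29. 10⁻¹ ≡ 3 (mod 29), so λ ≡ 25.
  x = λ² - 18 - 28 = 625 - 46 ≡ 28; y = λ·(18 - 28) - 25 ≡ 15. → (28, 15)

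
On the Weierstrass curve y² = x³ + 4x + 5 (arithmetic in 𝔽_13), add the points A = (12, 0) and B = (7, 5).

(8, 9)

(12, 0) + (7, 5). λ = (5 - 0)/(7 - 12) ≡ 5/8 mod 13. 8⁻¹ ≡ 5 (mod 13) since 8·5 = 40 ≡ 1, so λ ≡ 12.
  x = λ² - 12 - 7 = 144 - 19 ≡ 8; y = λ·(12 - 8) - 0 ≡ 9. → (8, 9)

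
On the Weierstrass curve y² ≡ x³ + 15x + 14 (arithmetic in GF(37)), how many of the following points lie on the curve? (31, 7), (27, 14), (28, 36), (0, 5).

2

(31, 7): 7² ≡ 12, rhs ≡ 4 → off.
(27, 14): 14² ≡ 11, rhs ≡ 11 → on.
(28, 36): 36² ≡ 1, rhs ≡ 1 → on.
(0, 5): 5² ≡ 25, rhs ≡ 14 → off.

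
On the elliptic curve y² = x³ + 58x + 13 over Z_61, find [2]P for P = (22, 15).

tangent at (22, 15): λ = (3·22² + 58)/(2·15) ≡ 46/30. 30⁻¹ ≡ 59 (mod 61) since 30·59 = 1770 ≡ 1, so λ ≡ 46·59 ≡ 30.
  x = λ² - 22 - 22 = 900 - 44 ≡ 2; y = λ·(22 - 2) - 15 ≡ 36. → (2, 36)

(2, 36)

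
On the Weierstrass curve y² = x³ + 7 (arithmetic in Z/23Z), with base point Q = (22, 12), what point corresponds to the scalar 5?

(10, 8)

Repeated addition: build up to 5Q.
2Q: tangent at (22, 12): λ = (3·22² + 0)/(2·12) ≡ 3/1. 1⁻¹ ≡ 1 (mod 23), so λ ≡ 3·1 ≡ 3.
  x = λ² - 22 - 22 = 9 - 44 ≡ 11; y = λ·(22 - 11) - 12 ≡ 21. → (11, 21)
3Q: (11, 21) + (22, 12). λ = (12 - 21)/(22 - 11) ≡ 14/11 mod 23. 11⁻¹ ≡ 21 (mod 23), so λ ≡ 18.
  x = λ² - 11 - 22 = 324 - 33 ≡ 15; y = λ·(11 - 15) - 21 ≡ 22. → (15, 22)
4Q: (15, 22) + (22, 12). λ = (12 - 22)/(22 - 15) ≡ 13/7 mod 23. 7⁻¹ ≡ 10 (mod 23), so λ ≡ 15.
  x = λ² - 15 - 22 = 225 - 37 ≡ 4; y = λ·(15 - 4) - 22 ≡ 5. → (4, 5)
5Q: (4, 5) + (22, 12). λ = (12 - 5)/(22 - 4) ≡ 7/18 mod 23. 18⁻¹ ≡ 9 (mod 23) since 18·9 = 162 ≡ 1, so λ ≡ 17.
  x = λ² - 4 - 22 = 289 - 26 ≡ 10; y = λ·(4 - 10) - 5 ≡ 8. → (10, 8)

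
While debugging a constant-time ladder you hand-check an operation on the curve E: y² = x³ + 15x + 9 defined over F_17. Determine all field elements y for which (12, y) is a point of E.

8, 9

x³ + 15x + 9 = 1917 ≡ 13 (mod 17).
Square roots of 13 mod 17: 8 and 9 (since 8² = 64 ≡ 13).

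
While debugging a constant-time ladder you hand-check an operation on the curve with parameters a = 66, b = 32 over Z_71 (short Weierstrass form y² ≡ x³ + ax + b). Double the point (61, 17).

tangent at (61, 17): λ = (3·61² + 66)/(2·17) ≡ 11/34. 34⁻¹ ≡ 23 (mod 71) since 34·23 = 782 ≡ 1, so λ ≡ 11·23 ≡ 40.
  x = λ² - 61 - 61 = 1600 - 122 ≡ 58; y = λ·(61 - 58) - 17 ≡ 32. → (58, 32)

(58, 32)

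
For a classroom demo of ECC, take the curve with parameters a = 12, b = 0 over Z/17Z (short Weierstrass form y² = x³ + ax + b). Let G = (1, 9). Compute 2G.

tangent at (1, 9): λ = (3·1² + 12)/(2·9) ≡ 15/1. 1⁻¹ ≡ 1 (mod 17), so λ ≡ 15·1 ≡ 15.
  x = λ² - 1 - 1 = 225 - 2 ≡ 2; y = λ·(1 - 2) - 9 ≡ 10. → (2, 10)

(2, 10)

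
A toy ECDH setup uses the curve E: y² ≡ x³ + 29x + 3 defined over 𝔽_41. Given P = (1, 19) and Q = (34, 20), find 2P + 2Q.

(36, 26)

First 2P:
Repeated addition: build up to 2P.
2P: tangent at (1, 19): λ = (3·1² + 29)/(2·19) ≡ 32/38. 38⁻¹ ≡ 27 (mod 41), so λ ≡ 32·27 ≡ 3.
  x = λ² - 1 - 1 = 9 - 2 ≡ 7; y = λ·(1 - 7) - 19 ≡ 4. → (7, 4)
2P = (7, 4).
Next 2Q:
Repeated addition: build up to 2Q.
2Q: tangent at (34, 20): λ = (3·34² + 29)/(2·20) ≡ 12/40. 40⁻¹ ≡ 40 (mod 41), so λ ≡ 12·40 ≡ 29.
  x = λ² - 34 - 34 = 841 - 68 ≡ 35; y = λ·(34 - 35) - 20 ≡ 33. → (35, 33)
2Q = (35, 33).
Finally 2P + 2Q:
(7, 4) + (35, 33). λ = (33 - 4)/(35 - 7) ≡ 29/28 mod 41. 28⁻¹ ≡ 22 (mod 41), so λ ≡ 23.
  x = λ² - 7 - 35 = 529 - 42 ≡ 36; y = λ·(7 - 36) - 4 ≡ 26. → (36, 26)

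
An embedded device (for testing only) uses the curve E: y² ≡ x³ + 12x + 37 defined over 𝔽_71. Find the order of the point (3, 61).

2P: tangent at (3, 61): λ = (3·3² + 12)/(2·61) ≡ 39/51. 51⁻¹ ≡ 39 (mod 71), so λ ≡ 39·39 ≡ 30.
  x = λ² - 3 - 3 = 900 - 6 ≡ 42; y = λ·(3 - 42) - 61 ≡ 47. → (42, 47)
3P: (42, 47) + (3, 61). λ = (61 - 47)/(3 - 42) ≡ 14/32 mod 71. 32⁻¹ ≡ 20 (mod 71), so λ ≡ 67.
  x = λ² - 42 - 3 = 4489 - 45 ≡ 42; y = λ·(42 - 42) - 47 ≡ 24. → (42, 24)
4P: (42, 24) + (3, 61). λ = (61 - 24)/(3 - 42) ≡ 37/32 mod 71. 32⁻¹ ≡ 20 (mod 71) since 32·20 = 640 ≡ 1, so λ ≡ 30.
  x = λ² - 42 - 3 = 900 - 45 ≡ 3; y = λ·(42 - 3) - 24 ≡ 10. → (3, 10)
5P: (3, 10) + (3, 61): same x and y₁ ≡ -y₂, so the sum is O.
5P = O, so the order is 5.

5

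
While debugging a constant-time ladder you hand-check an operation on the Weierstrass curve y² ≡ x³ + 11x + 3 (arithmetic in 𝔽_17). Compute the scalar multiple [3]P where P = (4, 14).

Repeated addition: build up to 3P.
2P: tangent at (4, 14): λ = (3·4² + 11)/(2·14) ≡ 8/11. 11⁻¹ ≡ 14 (mod 17), so λ ≡ 8·14 ≡ 10.
  x = λ² - 4 - 4 = 100 - 8 ≡ 7; y = λ·(4 - 7) - 14 ≡ 7. → (7, 7)
3P: (7, 7) + (4, 14). λ = (14 - 7)/(4 - 7) ≡ 7/14 mod 17. 14⁻¹ ≡ 11 (mod 17) since 14·11 = 154 ≡ 1, so λ ≡ 9.
  x = λ² - 7 - 4 = 81 - 11 ≡ 2; y = λ·(7 - 2) - 7 ≡ 4. → (2, 4)

(2, 4)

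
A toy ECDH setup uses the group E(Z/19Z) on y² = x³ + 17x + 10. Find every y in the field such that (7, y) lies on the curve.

4, 15

x³ + 17x + 10 = 472 ≡ 16 (mod 19).
Square roots of 16 mod 19: 4 and 15 (since 4² = 16 ≡ 16).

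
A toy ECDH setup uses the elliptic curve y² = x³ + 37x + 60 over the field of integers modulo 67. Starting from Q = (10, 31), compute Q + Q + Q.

(52, 4)

Repeated addition: build up to 3Q.
2Q: tangent at (10, 31): λ = (3·10² + 37)/(2·31) ≡ 2/62. 62⁻¹ ≡ 40 (mod 67) since 62·40 = 2480 ≡ 1, so λ ≡ 2·40 ≡ 13.
  x = λ² - 10 - 10 = 169 - 20 ≡ 15; y = λ·(10 - 15) - 31 ≡ 38. → (15, 38)
3Q: (15, 38) + (10, 31). λ = (31 - 38)/(10 - 15) ≡ 60/62 mod 67. 62⁻¹ ≡ 40 (mod 67) since 62·40 = 2480 ≡ 1, so λ ≡ 55.
  x = λ² - 15 - 10 = 3025 - 25 ≡ 52; y = λ·(15 - 52) - 38 ≡ 4. → (52, 4)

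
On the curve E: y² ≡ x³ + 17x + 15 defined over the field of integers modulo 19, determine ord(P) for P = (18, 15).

11

2P: tangent at (18, 15): λ = (3·18² + 17)/(2·15) ≡ 1/11. 11⁻¹ ≡ 7 (mod 19) since 11·7 = 77 ≡ 1, so λ ≡ 1·7 ≡ 7.
  x = λ² - 18 - 18 = 49 - 36 ≡ 13; y = λ·(18 - 13) - 15 ≡ 1. → (13, 1)
3P: (13, 1) + (18, 15). λ = (15 - 1)/(18 - 13) ≡ 14/5 mod 19. 5⁻¹ ≡ 4 (mod 19), so λ ≡ 18.
  x = λ² - 13 - 18 = 324 - 31 ≡ 8; y = λ·(13 - 8) - 1 ≡ 13. → (8, 13)
4P: (8, 13) + (18, 15). λ = (15 - 13)/(18 - 8) ≡ 2/10 mod 19. 10⁻¹ ≡ 2 (mod 19), so λ ≡ 4.
  x = λ² - 8 - 18 = 16 - 26 ≡ 9; y = λ·(8 - 9) - 13 ≡ 2. → (9, 2)
5P: (9, 2) + (18, 15). λ = (15 - 2)/(18 - 9) ≡ 13/9 mod 19. 9⁻¹ ≡ 17 (mod 19) since 9·17 = 153 ≡ 1, so λ ≡ 12.
  x = λ² - 9 - 18 = 144 - 27 ≡ 3; y = λ·(9 - 3) - 2 ≡ 13. → (3, 13)
6P: (3, 13) + (18, 15). λ = (15 - 13)/(18 - 3) ≡ 2/15 mod 19. 15⁻¹ ≡ 14 (mod 19), so λ ≡ 9.
  x = λ² - 3 - 18 = 81 - 21 ≡ 3; y = λ·(3 - 3) - 13 ≡ 6. → (3, 6)
7P: (3, 6) + (18, 15). λ = (15 - 6)/(18 - 3) ≡ 9/15 mod 19. 15⁻¹ ≡ 14 (mod 19), so λ ≡ 12.
  x = λ² - 3 - 18 = 144 - 21 ≡ 9; y = λ·(3 - 9) - 6 ≡ 17. → (9, 17)
8P: (9, 17) + (18, 15). λ = (15 - 17)/(18 - 9) ≡ 17/9 mod 19. 9⁻¹ ≡ 17 (mod 19) since 9·17 = 153 ≡ 1, so λ ≡ 4.
  x = λ² - 9 - 18 = 16 - 27 ≡ 8; y = λ·(9 - 8) - 17 ≡ 6. → (8, 6)
9P: (8, 6) + (18, 15). λ = (15 - 6)/(18 - 8) ≡ 9/10 mod 19. 10⁻¹ ≡ 2 (mod 19) since 10·2 = 20 ≡ 1, so λ ≡ 18.
  x = λ² - 8 - 18 = 324 - 26 ≡ 13; y = λ·(8 - 13) - 6 ≡ 18. → (13, 18)
10P: (13, 18) + (18, 15). λ = (15 - 18)/(18 - 13) ≡ 16/5 mod 19. 5⁻¹ ≡ 4 (mod 19) since 5·4 = 20 ≡ 1, so λ ≡ 7.
  x = λ² - 13 - 18 = 49 - 31 ≡ 18; y = λ·(13 - 18) - 18 ≡ 4. → (18, 4)
11P: (18, 4) + (18, 15): same x and y₁ ≡ -y₂, so the sum is 𝒪.
11P = 𝒪, so the order is 11.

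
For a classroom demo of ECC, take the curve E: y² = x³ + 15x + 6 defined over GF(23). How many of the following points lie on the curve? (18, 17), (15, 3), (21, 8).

(18, 17): 17² ≡ 13, rhs ≡ 13 → on.
(15, 3): 3² ≡ 9, rhs ≡ 18 → off.
(21, 8): 8² ≡ 18, rhs ≡ 14 → off.

1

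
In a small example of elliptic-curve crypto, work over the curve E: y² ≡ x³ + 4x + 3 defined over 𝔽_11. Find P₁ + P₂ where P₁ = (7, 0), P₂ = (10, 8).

(6, 10)

(7, 0) + (10, 8). λ = (8 - 0)/(10 - 7) ≡ 8/3 mod 11. 3⁻¹ ≡ 4 (mod 11), so λ ≡ 10.
  x = λ² - 7 - 10 = 100 - 17 ≡ 6; y = λ·(7 - 6) - 0 ≡ 10. → (6, 10)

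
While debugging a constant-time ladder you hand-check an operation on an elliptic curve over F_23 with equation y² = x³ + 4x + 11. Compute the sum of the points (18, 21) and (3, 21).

(18, 21) + (3, 21). λ = (21 - 21)/(3 - 18) ≡ 0/8 mod 23. 8⁻¹ ≡ 3 (mod 23), so λ ≡ 0.
  x = λ² - 18 - 3 = 0 - 21 ≡ 2; y = λ·(18 - 2) - 21 ≡ 2. → (2, 2)

(2, 2)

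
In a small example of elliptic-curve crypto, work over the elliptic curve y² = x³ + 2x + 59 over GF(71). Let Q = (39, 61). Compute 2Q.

tangent at (39, 61): λ = (3·39² + 2)/(2·61) ≡ 21/51. 51⁻¹ ≡ 39 (mod 71) since 51·39 = 1989 ≡ 1, so λ ≡ 21·39 ≡ 38.
  x = λ² - 39 - 39 = 1444 - 78 ≡ 17; y = λ·(39 - 17) - 61 ≡ 65. → (17, 65)

(17, 65)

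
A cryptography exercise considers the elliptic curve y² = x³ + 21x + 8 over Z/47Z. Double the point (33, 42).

(13, 9)

tangent at (33, 42): λ = (3·33² + 21)/(2·42) ≡ 45/37. 37⁻¹ ≡ 14 (mod 47), so λ ≡ 45·14 ≡ 19.
  x = λ² - 33 - 33 = 361 - 66 ≡ 13; y = λ·(33 - 13) - 42 ≡ 9. → (13, 9)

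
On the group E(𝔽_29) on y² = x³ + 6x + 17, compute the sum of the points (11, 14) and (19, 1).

(11, 14) + (19, 1). λ = (1 - 14)/(19 - 11) ≡ 16/8 mod 29. 8⁻¹ ≡ 11 (mod 29), so λ ≡ 2.
  x = λ² - 11 - 19 = 4 - 30 ≡ 3; y = λ·(11 - 3) - 14 ≡ 2. → (3, 2)

(3, 2)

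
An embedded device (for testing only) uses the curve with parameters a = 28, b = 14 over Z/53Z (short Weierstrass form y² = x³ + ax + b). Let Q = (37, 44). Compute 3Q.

(18, 19)

Repeated addition: build up to 3Q.
2Q: tangent at (37, 44): λ = (3·37² + 28)/(2·44) ≡ 1/35. 35⁻¹ ≡ 50 (mod 53) since 35·50 = 1750 ≡ 1, so λ ≡ 1·50 ≡ 50.
  x = λ² - 37 - 37 = 2500 - 74 ≡ 41; y = λ·(37 - 41) - 44 ≡ 21. → (41, 21)
3Q: (41, 21) + (37, 44). λ = (44 - 21)/(37 - 41) ≡ 23/49 mod 53. 49⁻¹ ≡ 13 (mod 53), so λ ≡ 34.
  x = λ² - 41 - 37 = 1156 - 78 ≡ 18; y = λ·(41 - 18) - 21 ≡ 19. → (18, 19)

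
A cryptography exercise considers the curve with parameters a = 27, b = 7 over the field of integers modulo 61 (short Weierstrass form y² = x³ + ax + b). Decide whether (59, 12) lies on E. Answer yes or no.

y² = 12² ≡ 22; x³ + 27x + 7 = 206979 ≡ 6 (mod 61). 22 ≠ 6.

no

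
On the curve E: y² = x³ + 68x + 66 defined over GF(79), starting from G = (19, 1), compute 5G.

Double-and-add on 5 = (101)₂. Start with G = (19, 1) for the leading 1-bit.
double: tangent at (19, 1): λ = (3·19² + 68)/(2·1) ≡ 45/2. 2⁻¹ ≡ 40 (mod 79), so λ ≡ 45·40 ≡ 62.
  x = λ² - 19 - 19 = 3844 - 38 ≡ 14; y = λ·(19 - 14) - 1 ≡ 72. → (14, 72)
double: tangent at (14, 72): λ = (3·14² + 68)/(2·72) ≡ 24/65. 65⁻¹ ≡ 62 (mod 79), so λ ≡ 24·62 ≡ 66.
  x = λ² - 14 - 14 = 4356 - 28 ≡ 62; y = λ·(14 - 62) - 72 ≡ 78. → (62, 78)
add G: (62, 78) + (19, 1). λ = (1 - 78)/(19 - 62) ≡ 2/36 mod 79. 36⁻¹ ≡ 11 (mod 79) since 36·11 = 396 ≡ 1, so λ ≡ 22.
  x = λ² - 62 - 19 = 484 - 81 ≡ 8; y = λ·(62 - 8) - 78 ≡ 4. → (8, 4)

(8, 4)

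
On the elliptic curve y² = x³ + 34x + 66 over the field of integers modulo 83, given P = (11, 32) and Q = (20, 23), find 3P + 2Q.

(47, 34)

First 3P:
Repeated addition: build up to 3P.
2P: tangent at (11, 32): λ = (3·11² + 34)/(2·32) ≡ 65/64. 64⁻¹ ≡ 48 (mod 83) since 64·48 = 3072 ≡ 1, so λ ≡ 65·48 ≡ 49.
  x = λ² - 11 - 11 = 2401 - 22 ≡ 55; y = λ·(11 - 55) - 32 ≡ 53. → (55, 53)
3P: (55, 53) + (11, 32). λ = (32 - 53)/(11 - 55) ≡ 62/39 mod 83. 39⁻¹ ≡ 66 (mod 83), so λ ≡ 25.
  x = λ² - 55 - 11 = 625 - 66 ≡ 61; y = λ·(55 - 61) - 53 ≡ 46. → (61, 46)
3P = (61, 46).
Next 2Q:
Repeated addition: build up to 2Q.
2Q: tangent at (20, 23): λ = (3·20² + 34)/(2·23) ≡ 72/46. 46⁻¹ ≡ 74 (mod 83), so λ ≡ 72·74 ≡ 16.
  x = λ² - 20 - 20 = 256 - 40 ≡ 50; y = λ·(20 - 50) - 23 ≡ 78. → (50, 78)
2Q = (50, 78).
Finally 3P + 2Q:
(61, 46) + (50, 78). λ = (78 - 46)/(50 - 61) ≡ 32/72 mod 83. 72⁻¹ ≡ 15 (mod 83) since 72·15 = 1080 ≡ 1, so λ ≡ 65.
  x = λ² - 61 - 50 = 4225 - 111 ≡ 47; y = λ·(61 - 47) - 46 ≡ 34. → (47, 34)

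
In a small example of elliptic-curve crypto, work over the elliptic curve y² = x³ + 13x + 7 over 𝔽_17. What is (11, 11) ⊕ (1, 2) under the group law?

(7, 13)

(11, 11) + (1, 2). λ = (2 - 11)/(1 - 11) ≡ 8/7 mod 17. 7⁻¹ ≡ 5 (mod 17) since 7·5 = 35 ≡ 1, so λ ≡ 6.
  x = λ² - 11 - 1 = 36 - 12 ≡ 7; y = λ·(11 - 7) - 11 ≡ 13. → (7, 13)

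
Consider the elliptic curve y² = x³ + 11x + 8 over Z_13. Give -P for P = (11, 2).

(11, 11)

-(11, 2) = (11, -2 mod 13) = (11, 11).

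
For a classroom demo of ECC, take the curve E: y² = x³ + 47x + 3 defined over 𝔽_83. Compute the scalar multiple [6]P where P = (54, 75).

Repeated addition: build up to 6P.
2P: tangent at (54, 75): λ = (3·54² + 47)/(2·75) ≡ 80/67. 67⁻¹ ≡ 57 (mod 83) since 67·57 = 3819 ≡ 1, so λ ≡ 80·57 ≡ 78.
  x = λ² - 54 - 54 = 6084 - 108 ≡ 0; y = λ·(54 - 0) - 75 ≡ 70. → (0, 70)
3P: (0, 70) + (54, 75). λ = (75 - 70)/(54 - 0) ≡ 5/54 mod 83. 54⁻¹ ≡ 20 (mod 83) since 54·20 = 1080 ≡ 1, so λ ≡ 17.
  x = λ² - 0 - 54 = 289 - 54 ≡ 69; y = λ·(0 - 69) - 70 ≡ 2. → (69, 2)
4P: (69, 2) + (54, 75). λ = (75 - 2)/(54 - 69) ≡ 73/68 mod 83. 68⁻¹ ≡ 11 (mod 83) since 68·11 = 748 ≡ 1, so λ ≡ 56.
  x = λ² - 69 - 54 = 3136 - 123 ≡ 25; y = λ·(69 - 25) - 2 ≡ 55. → (25, 55)
5P: (25, 55) + (54, 75). λ = (75 - 55)/(54 - 25) ≡ 20/29 mod 83. 29⁻¹ ≡ 63 (mod 83), so λ ≡ 15.
  x = λ² - 25 - 54 = 225 - 79 ≡ 63; y = λ·(25 - 63) - 55 ≡ 39. → (63, 39)
6P: (63, 39) + (54, 75). λ = (75 - 39)/(54 - 63) ≡ 36/74 mod 83. 74⁻¹ ≡ 46 (mod 83) since 74·46 = 3404 ≡ 1, so λ ≡ 79.
  x = λ² - 63 - 54 = 6241 - 117 ≡ 65; y = λ·(63 - 65) - 39 ≡ 52. → (65, 52)

(65, 52)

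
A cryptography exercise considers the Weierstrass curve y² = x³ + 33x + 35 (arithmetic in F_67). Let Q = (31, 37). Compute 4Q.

(66, 66)

Repeated addition: build up to 4Q.
2Q: tangent at (31, 37): λ = (3·31² + 33)/(2·37) ≡ 35/7. 7⁻¹ ≡ 48 (mod 67), so λ ≡ 35·48 ≡ 5.
  x = λ² - 31 - 31 = 25 - 62 ≡ 30; y = λ·(31 - 30) - 37 ≡ 35. → (30, 35)
3Q: (30, 35) + (31, 37). λ = (37 - 35)/(31 - 30) ≡ 2/1 mod 67. 1⁻¹ ≡ 1 (mod 67) since 1·1 = 1 ≡ 1, so λ ≡ 2.
  x = λ² - 30 - 31 = 4 - 61 ≡ 10; y = λ·(30 - 10) - 35 ≡ 5. → (10, 5)
4Q: (10, 5) + (31, 37). λ = (37 - 5)/(31 - 10) ≡ 32/21 mod 67. 21⁻¹ ≡ 16 (mod 67), so λ ≡ 43.
  x = λ² - 10 - 31 = 1849 - 41 ≡ 66; y = λ·(10 - 66) - 5 ≡ 66. → (66, 66)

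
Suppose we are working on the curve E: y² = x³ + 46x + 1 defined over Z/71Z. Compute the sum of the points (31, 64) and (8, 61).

(31, 64) + (8, 61). λ = (61 - 64)/(8 - 31) ≡ 68/48 mod 71. 48⁻¹ ≡ 37 (mod 71), so λ ≡ 31.
  x = λ² - 31 - 8 = 961 - 39 ≡ 70; y = λ·(31 - 70) - 64 ≡ 5. → (70, 5)

(70, 5)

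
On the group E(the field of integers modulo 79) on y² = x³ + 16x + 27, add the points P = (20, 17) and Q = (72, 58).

(76, 30)

(20, 17) + (72, 58). λ = (58 - 17)/(72 - 20) ≡ 41/52 mod 79. 52⁻¹ ≡ 38 (mod 79), so λ ≡ 57.
  x = λ² - 20 - 72 = 3249 - 92 ≡ 76; y = λ·(20 - 76) - 17 ≡ 30. → (76, 30)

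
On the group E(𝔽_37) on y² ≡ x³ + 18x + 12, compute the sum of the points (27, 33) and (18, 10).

(27, 33) + (18, 10). λ = (10 - 33)/(18 - 27) ≡ 14/28 mod 37. 28⁻¹ ≡ 4 (mod 37), so λ ≡ 19.
  x = λ² - 27 - 18 = 361 - 45 ≡ 20; y = λ·(27 - 20) - 33 ≡ 26. → (20, 26)

(20, 26)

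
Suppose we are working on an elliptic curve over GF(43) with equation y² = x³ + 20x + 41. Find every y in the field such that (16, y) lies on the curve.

x³ + 20x + 41 = 4457 ≡ 28 (mod 43).
28 is a non-residue mod 43; no y exists.

none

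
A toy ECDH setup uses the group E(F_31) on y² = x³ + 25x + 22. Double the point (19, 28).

tangent at (19, 28): λ = (3·19² + 25)/(2·28) ≡ 23/25. 25⁻¹ ≡ 5 (mod 31), so λ ≡ 23·5 ≡ 22.
  x = λ² - 19 - 19 = 484 - 38 ≡ 12; y = λ·(19 - 12) - 28 ≡ 2. → (12, 2)

(12, 2)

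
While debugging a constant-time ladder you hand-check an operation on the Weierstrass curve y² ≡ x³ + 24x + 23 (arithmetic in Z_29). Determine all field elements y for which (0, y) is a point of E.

x³ + 24x + 23 = 23 ≡ 23 (mod 29).
Square roots of 23 mod 29: 9 and 20 (since 9² = 81 ≡ 23).

9, 20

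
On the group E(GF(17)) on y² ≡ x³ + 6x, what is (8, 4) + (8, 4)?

(9, 1)

tangent at (8, 4): λ = (3·8² + 6)/(2·4) ≡ 11/8. 8⁻¹ ≡ 15 (mod 17), so λ ≡ 11·15 ≡ 12.
  x = λ² - 8 - 8 = 144 - 16 ≡ 9; y = λ·(8 - 9) - 4 ≡ 1. → (9, 1)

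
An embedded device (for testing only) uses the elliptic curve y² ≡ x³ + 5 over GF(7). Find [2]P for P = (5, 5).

tangent at (5, 5): λ = (3·5² + 0)/(2·5) ≡ 5/3. 3⁻¹ ≡ 5 (mod 7) since 3·5 = 15 ≡ 1, so λ ≡ 5·5 ≡ 4.
  x = λ² - 5 - 5 = 16 - 10 ≡ 6; y = λ·(5 - 6) - 5 ≡ 5. → (6, 5)

(6, 5)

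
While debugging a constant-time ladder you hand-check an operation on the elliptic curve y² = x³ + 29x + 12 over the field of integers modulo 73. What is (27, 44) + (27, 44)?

tangent at (27, 44): λ = (3·27² + 29)/(2·44) ≡ 26/15. 15⁻¹ ≡ 39 (mod 73), so λ ≡ 26·39 ≡ 65.
  x = λ² - 27 - 27 = 4225 - 54 ≡ 10; y = λ·(27 - 10) - 44 ≡ 39. → (10, 39)

(10, 39)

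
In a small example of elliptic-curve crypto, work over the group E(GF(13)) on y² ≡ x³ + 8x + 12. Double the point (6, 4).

tangent at (6, 4): λ = (3·6² + 8)/(2·4) ≡ 12/8. 8⁻¹ ≡ 5 (mod 13), so λ ≡ 12·5 ≡ 8.
  x = λ² - 6 - 6 = 64 - 12 ≡ 0; y = λ·(6 - 0) - 4 ≡ 5. → (0, 5)

(0, 5)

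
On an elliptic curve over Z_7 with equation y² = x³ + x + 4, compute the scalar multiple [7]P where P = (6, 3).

Repeated addition: build up to 7P.
2P: tangent at (6, 3): λ = (3·6² + 1)/(2·3) ≡ 4/6. 6⁻¹ ≡ 6 (mod 7), so λ ≡ 4·6 ≡ 3.
  x = λ² - 6 - 6 = 9 - 12 ≡ 4; y = λ·(6 - 4) - 3 ≡ 3. → (4, 3)
3P: (4, 3) + (6, 3). λ = (3 - 3)/(6 - 4) ≡ 0/2 mod 7. 2⁻¹ ≡ 4 (mod 7) since 2·4 = 8 ≡ 1, so λ ≡ 0.
  x = λ² - 4 - 6 = 0 - 10 ≡ 4; y = λ·(4 - 4) - 3 ≡ 4. → (4, 4)
4P: (4, 4) + (6, 3). λ = (3 - 4)/(6 - 4) ≡ 6/2 mod 7. 2⁻¹ ≡ 4 (mod 7), so λ ≡ 3.
  x = λ² - 4 - 6 = 9 - 10 ≡ 6; y = λ·(4 - 6) - 4 ≡ 4. → (6, 4)
5P: (6, 4) + (6, 3): same x and y₁ ≡ -y₂, so the sum is 𝒪.
6P: 𝒪 + (6, 3) = (6, 3) (identity).
7P: tangent at (6, 3): λ = (3·6² + 1)/(2·3) ≡ 4/6. 6⁻¹ ≡ 6 (mod 7), so λ ≡ 4·6 ≡ 3.
  x = λ² - 6 - 6 = 9 - 12 ≡ 4; y = λ·(6 - 4) - 3 ≡ 3. → (4, 3)

(4, 3)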